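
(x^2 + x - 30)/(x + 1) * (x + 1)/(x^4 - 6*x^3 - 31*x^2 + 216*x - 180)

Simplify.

1/(x^2 - 7*x + 6)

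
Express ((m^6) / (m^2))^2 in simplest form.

Inside the bracket: m^4
Raise to the power 2: m^8

m^8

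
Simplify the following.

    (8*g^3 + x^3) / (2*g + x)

4*g^2 - 2*g*x + x^2

Factor as (a+b)(a^2-ab+b^2) with a=(2*g), b=x.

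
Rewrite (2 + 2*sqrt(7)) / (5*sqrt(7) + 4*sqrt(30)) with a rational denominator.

Multiply numerator and denominator by -4*sqrt(30) + 5*sqrt(7).
Denominator becomes -305; numerator becomes -8*sqrt(210) - 8*sqrt(30) + 10*sqrt(7) + 70.

(-70 - 10*sqrt(7) + 8*sqrt(30) + 8*sqrt(210))/305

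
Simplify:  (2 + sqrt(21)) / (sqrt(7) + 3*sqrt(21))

(-7*sqrt(3) - 2*sqrt(7) + 6*sqrt(21) + 63)/182

Multiply numerator and denominator by -sqrt(7) + 3*sqrt(21).
Denominator becomes 182; numerator becomes -7*sqrt(3) - 2*sqrt(7) + 6*sqrt(21) + 63.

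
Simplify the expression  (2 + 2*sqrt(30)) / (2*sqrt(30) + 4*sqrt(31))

(-30 - sqrt(30) + 2*sqrt(31) + 2*sqrt(930))/94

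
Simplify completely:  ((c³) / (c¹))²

c⁴

Inside the bracket: c²
Raise to the power 2: c⁴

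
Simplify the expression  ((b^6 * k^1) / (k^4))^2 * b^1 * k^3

Inside the bracket: b^6 * (k^-3)
Raise to the power 2: b^12 * (k^-6)
Multiply by b^1 * k^3: add exponents.

b^13/k^3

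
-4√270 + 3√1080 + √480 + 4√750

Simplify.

30*√30

4√270 = 12*√30; 3√1080 = 18*√30; √480 = 4*√30; 4√750 = 20*√30
Combine: (-12 + 18 + 4 + 20)·√30 = 30*√30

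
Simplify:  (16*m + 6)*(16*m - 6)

256*m**2 - 36

Difference of squares with P = 16*m, Q = 6.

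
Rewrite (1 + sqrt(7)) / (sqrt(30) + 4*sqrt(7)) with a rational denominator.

(-sqrt(210) - sqrt(30) + 4*sqrt(7) + 28)/82

Multiply numerator and denominator by -sqrt(30) + 4*sqrt(7).
Denominator becomes 82; numerator becomes -sqrt(210) - sqrt(30) + 4*sqrt(7) + 28.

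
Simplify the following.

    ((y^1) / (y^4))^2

Inside the bracket: (y^-3)
Raise to the power 2: (y^-6)

y^(-6)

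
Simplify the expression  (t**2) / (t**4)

t**(-2)

Quotient: (t**-2)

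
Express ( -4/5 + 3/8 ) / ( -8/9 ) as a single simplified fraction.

153/320

Numerator: -4/5 + 3/8 = -17/40
Denominator: -8/9 = -8/9
Divide: (-17/40) · (-9/8) = 153/320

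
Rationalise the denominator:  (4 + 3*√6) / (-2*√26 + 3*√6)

(-6*√39 - 27 - 4*√26 - 6*√6)/25

Multiply numerator and denominator by 3*√6 + 2*√26.
Denominator becomes -50; numerator becomes 12*√6 + 8*√26 + 54 + 12*√39.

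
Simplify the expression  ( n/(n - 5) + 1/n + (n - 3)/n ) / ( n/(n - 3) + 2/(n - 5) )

(2*n³ - 13*n² + 31*n - 30)/(n³ - 3*n² - 6*n)

Numerator: n/(n - 5) + 1/n + (n - 3)/n = (2*n² - 7*n + 10)/(n² - 5*n)
Denominator: n/(n - 3) + 2/(n - 5) = (n² - 3*n - 6)/(n² - 8*n + 15)
Divide: ((2*n² - 7*n + 10)/(n² - 5*n)) · ((n² - 8*n + 15)/(n² - 3*n - 6)) = (2*n³ - 13*n² + 31*n - 30)/(n³ - 3*n² - 6*n)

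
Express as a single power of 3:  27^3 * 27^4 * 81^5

3^41

27^3 = 3^9; 27^4 = 3^12; 81^5 = 3^20
Combine exponents: 3^41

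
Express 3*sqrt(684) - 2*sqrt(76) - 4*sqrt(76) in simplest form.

6*sqrt(19)

3*sqrt(684) = 18*sqrt(19); 2*sqrt(76) = 4*sqrt(19); 4*sqrt(76) = 8*sqrt(19)
Combine: (18 - 4 - 8)·sqrt(19) = 6*sqrt(19)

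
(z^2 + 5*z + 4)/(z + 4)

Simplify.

z + 1

Factor: z^2 + 5*z + 4 = (z + 1)*(z + 4)
Cancel the common factor (z + 4).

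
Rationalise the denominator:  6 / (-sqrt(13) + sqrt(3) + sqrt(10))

(3*sqrt(10) + 10*sqrt(3) + sqrt(390))/10

Group as (sqrt(3) + sqrt(10)) - sqrt(13); multiply by (sqrt(3) + sqrt(10)) + sqrt(13), then rationalise the remaining surd.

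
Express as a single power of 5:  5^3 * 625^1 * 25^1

5^9

5^3 = 5^3; 625^1 = 5^4; 25^1 = 5^2
Combine exponents: 5^9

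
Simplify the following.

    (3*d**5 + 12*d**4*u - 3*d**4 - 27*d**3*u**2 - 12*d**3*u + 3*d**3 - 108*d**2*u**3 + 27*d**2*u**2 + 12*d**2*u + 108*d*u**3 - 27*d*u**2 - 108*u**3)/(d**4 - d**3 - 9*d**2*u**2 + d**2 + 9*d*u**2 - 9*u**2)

Factor: 3*d**5 + 12*d**4*u - 3*d**4 - 27*d**3*u**2 - 12*d**3*u + 3*d**3 - 108*d**2*u**3 + 27*d**2*u**2 + 12*d**2*u + 108*d*u**3 - 27*d*u**2 - 108*u**3 = 3*(d + 4*u)*(d - 3*u)*(d**2 - d + 1)*(d + 3*u);  d**4 - d**3 - 9*d**2*u**2 + d**2 + 9*d*u**2 - 9*u**2 = (d - 3*u)*(d**2 - d + 1)*(d + 3*u)
Cancel the common factors (d**2 - d + 1), (d - 3*u), (d + 3*u).

3*d + 12*u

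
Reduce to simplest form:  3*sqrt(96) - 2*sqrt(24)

8*sqrt(6)

3*sqrt(96) = 12*sqrt(6); 2*sqrt(24) = 4*sqrt(6)
Combine: (12 - 4)·sqrt(6) = 8*sqrt(6)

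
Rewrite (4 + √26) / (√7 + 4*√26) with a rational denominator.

Multiply numerator and denominator by -√7 + 4*√26.
Denominator becomes 409; numerator becomes -√182 - 4*√7 + 16*√26 + 104.

(-√182 - 4*√7 + 16*√26 + 104)/409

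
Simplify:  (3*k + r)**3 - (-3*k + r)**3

18*k*(3*k**2 + r**2)

Only the odd-power cross terms survive.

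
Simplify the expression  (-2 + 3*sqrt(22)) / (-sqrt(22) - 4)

(-37 + 7*sqrt(22))/3

Multiply numerator and denominator by -4 + sqrt(22).
Denominator becomes -6; numerator becomes -14*sqrt(22) + 74.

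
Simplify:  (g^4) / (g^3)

g

Quotient: g^1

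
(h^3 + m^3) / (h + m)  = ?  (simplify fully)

Apply the sum-of-cubes factorisation and cancel (h + m).

h^2 - h*m + m^2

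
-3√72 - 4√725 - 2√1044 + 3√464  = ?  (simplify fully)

-20*√29 - 18*√2

3√72 = 18*√2; 4√725 = 20*√29; 2√1044 = 12*√29; 3√464 = 12*√29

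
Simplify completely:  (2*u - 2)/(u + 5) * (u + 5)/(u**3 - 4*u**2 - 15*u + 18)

2/(u**2 - 3*u - 18)

Factor: 2*u - 2 = 2*(u - 1);  u**3 - 4*u**2 - 15*u + 18 = (u - 1)*(u - 6)*(u + 3)
Cancel the common factors (u - 1), (u + 5).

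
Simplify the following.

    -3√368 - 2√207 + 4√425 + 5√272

3√368 = 12*√23; 2√207 = 6*√23; 4√425 = 20*√17; 5√272 = 20*√17

-18*√23 + 40*√17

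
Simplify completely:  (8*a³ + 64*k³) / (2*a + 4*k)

Apply the sum-of-cubes factorisation and cancel (2*a + 4*k).

4*a² - 8*a*k + 16*k²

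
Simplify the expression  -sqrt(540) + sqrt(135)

sqrt(540) = 6*sqrt(15); sqrt(135) = 3*sqrt(15)
Combine: (-6 + 3)·sqrt(15) = -3*sqrt(15)

-3*sqrt(15)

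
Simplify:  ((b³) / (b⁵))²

b^(-4)

Inside the bracket: (b^-2)
Raise to the power 2: (b^-4)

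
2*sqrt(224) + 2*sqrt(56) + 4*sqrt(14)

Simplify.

2*sqrt(224) = 8*sqrt(14); 2*sqrt(56) = 4*sqrt(14); 4*sqrt(14) = 4*sqrt(14)
Combine: (8 + 4 + 4)·sqrt(14) = 16*sqrt(14)

16*sqrt(14)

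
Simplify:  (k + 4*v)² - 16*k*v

(k - 4*v)²

After expansion: k² - 8*k*v + 16*v² — a perfect-square trinomial.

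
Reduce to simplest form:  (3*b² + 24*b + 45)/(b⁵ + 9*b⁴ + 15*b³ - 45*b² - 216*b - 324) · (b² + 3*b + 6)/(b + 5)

Factor: 3*b² + 24*b + 45 = 3·(b + 3)·(b + 5);  b⁵ + 9*b⁴ + 15*b³ - 45*b² - 216*b - 324 = (b - 3)·(b + 3)·(b² + 3*b + 6)·(b + 6)
Cancel the common factors (b² + 3*b + 6), (b + 3), (b + 5).

3/(b² + 3*b - 18)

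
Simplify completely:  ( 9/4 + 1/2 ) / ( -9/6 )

Numerator: 9/4 + 1/2 = 11/4
Denominator: -9/6 = -3/2
Divide: (11/4) · (-2/3) = -11/6

-11/6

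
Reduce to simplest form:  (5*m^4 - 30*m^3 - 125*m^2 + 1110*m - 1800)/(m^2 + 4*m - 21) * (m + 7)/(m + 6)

5*m^2 - 45*m + 100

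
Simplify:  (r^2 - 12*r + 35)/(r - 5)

r - 7

Factor: r^2 - 12*r + 35 = (r - 5)*(r - 7)
Cancel the common factor (r - 5).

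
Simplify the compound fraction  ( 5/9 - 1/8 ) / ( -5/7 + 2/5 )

Numerator: 5/9 - 1/8 = 31/72
Denominator: -5/7 + 2/5 = -11/35
Divide: (31/72) · (-35/11) = -1085/792

-1085/792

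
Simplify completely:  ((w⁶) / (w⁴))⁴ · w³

Inside the bracket: w²
Raise to the power 4: w⁸
Multiply by w³: add exponents.

w^11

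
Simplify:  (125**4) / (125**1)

5**9

125**4 = 5**12; 125**1 = 5**3
Combine exponents: 5**9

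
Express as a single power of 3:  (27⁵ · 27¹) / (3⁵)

3^13

27⁵ = 3^15; 27¹ = 3^3; 3⁵ = 3^5
Combine exponents: 3^13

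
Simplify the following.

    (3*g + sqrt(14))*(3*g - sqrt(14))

Difference of squares with P = 3*g, Q = sqrt(14).

9*g^2 - 14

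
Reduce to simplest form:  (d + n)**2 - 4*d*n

Expanding gives d**2 - 2*d*n + n**2, a perfect square.

(d - n)**2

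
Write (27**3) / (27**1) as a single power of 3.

3**6

27**3 = 3**9; 27**1 = 3**3
Combine exponents: 3**6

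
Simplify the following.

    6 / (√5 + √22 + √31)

Group as (√22 + √31) + √5; multiply by (√22 + √31) - √5, then rationalise the remaining surd.

(-3*√3410 - 6*√31 + 21*√22 + 72*√5)/106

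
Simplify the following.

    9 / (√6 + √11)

Multiply numerator and denominator by -√6 + √11.
Denominator becomes 5; numerator becomes -9*√6 + 9*√11.

(-9*√6 + 9*√11)/5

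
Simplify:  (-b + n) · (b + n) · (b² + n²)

-b⁴ + n⁴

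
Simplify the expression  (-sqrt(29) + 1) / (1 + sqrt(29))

-(-sqrt(29) + 1)^2/28

Multiply numerator and denominator by -sqrt(29) + 1.
Denominator becomes -28; numerator becomes -2*sqrt(29) + 30.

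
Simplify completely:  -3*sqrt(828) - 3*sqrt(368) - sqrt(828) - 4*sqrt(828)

-60*sqrt(23)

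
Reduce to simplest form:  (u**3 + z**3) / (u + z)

u**2 - u*z + z**2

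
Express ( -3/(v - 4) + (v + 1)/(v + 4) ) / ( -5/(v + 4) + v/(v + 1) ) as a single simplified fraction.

(v³ - 5*v² - 22*v - 16)/(v³ - 5*v² - v + 20)

Numerator: -3/(v - 4) + (v + 1)/(v + 4) = (v² - 6*v - 16)/(v² - 16)
Denominator: -5/(v + 4) + v/(v + 1) = (v² - v - 5)/(v² + 5*v + 4)
Divide: ((v² - 6*v - 16)/(v² - 16)) · ((v² + 5*v + 4)/(v² - v - 5)) = (v³ - 5*v² - 22*v - 16)/(v³ - 5*v² - v + 20)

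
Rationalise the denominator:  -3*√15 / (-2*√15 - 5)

Multiply numerator and denominator by -5 + 2*√15.
Denominator becomes -35; numerator becomes -90 + 15*√15.

(-3*√15 + 18)/7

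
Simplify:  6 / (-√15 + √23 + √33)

(-246*√15 + 30*√33 + 150*√23 + 36*√1265)/1355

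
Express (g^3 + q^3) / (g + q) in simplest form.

g^2 - g*q + q^2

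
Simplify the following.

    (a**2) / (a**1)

a

Quotient: a**1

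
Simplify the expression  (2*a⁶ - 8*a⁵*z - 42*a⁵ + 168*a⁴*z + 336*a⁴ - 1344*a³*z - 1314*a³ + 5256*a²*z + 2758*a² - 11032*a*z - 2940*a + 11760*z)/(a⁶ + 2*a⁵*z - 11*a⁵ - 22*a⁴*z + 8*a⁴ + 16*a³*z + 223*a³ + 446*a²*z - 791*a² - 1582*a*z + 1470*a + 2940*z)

(2*a² - 8*a*z - 10*a + 40*z)/(a² + 2*a*z + 5*a + 10*z)

Factor: 2*a⁶ - 8*a⁵*z - 42*a⁵ + 168*a⁴*z + 336*a⁴ - 1344*a³*z - 1314*a³ + 5256*a²*z + 2758*a² - 11032*a*z - 2940*a + 11760*z = 2·(a - 6)·(a - 4*z)·(a² - 3*a + 7)·(a - 7)·(a - 5);  a⁶ + 2*a⁵*z - 11*a⁵ - 22*a⁴*z + 8*a⁴ + 16*a³*z + 223*a³ + 446*a²*z - 791*a² - 1582*a*z + 1470*a + 2940*z = (a + 5)·(a² - 3*a + 7)·(a - 7)·(a - 6)·(a + 2*z)
Cancel the common factors (a² - 3*a + 7), (a - 7), (a - 6).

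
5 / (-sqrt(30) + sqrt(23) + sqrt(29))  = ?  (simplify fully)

Group as (sqrt(23) + sqrt(29)) - sqrt(30); multiply by (sqrt(23) + sqrt(29)) + sqrt(30), then rationalise the remaining surd.

(-55*sqrt(30) + 60*sqrt(29) + 90*sqrt(23) + 5*sqrt(20010))/1092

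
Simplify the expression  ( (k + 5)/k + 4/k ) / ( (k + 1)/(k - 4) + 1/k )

(k^2 + 5*k - 36)/(k^2 + 2*k - 4)

Numerator: (k + 5)/k + 4/k = (k + 9)/k
Denominator: (k + 1)/(k - 4) + 1/k = (k^2 + 2*k - 4)/(k^2 - 4*k)
Divide: ((k + 9)/k) · ((k^2 - 4*k)/(k^2 + 2*k - 4)) = (k^2 + 5*k - 36)/(k^2 + 2*k - 4)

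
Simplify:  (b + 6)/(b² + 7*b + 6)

1/(b + 1)

Factor: b² + 7*b + 6 = (b + 1)·(b + 6)
Cancel the common factor (b + 6).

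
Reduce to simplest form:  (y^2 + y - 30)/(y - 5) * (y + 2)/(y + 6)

y + 2

Factor: y^2 + y - 30 = (y - 5)*(y + 6)
Cancel the common factors (y + 6), (y - 5).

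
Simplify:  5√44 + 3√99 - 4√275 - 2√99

-7*√11

5√44 = 10*√11; 3√99 = 9*√11; 4√275 = 20*√11; 2√99 = 6*√11
Combine: (10 + 9 - 20 - 6)·√11 = -7*√11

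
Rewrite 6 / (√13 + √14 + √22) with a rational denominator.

Group as (√13 + √22) + √14; multiply by (√13 + √22) - √14, then rationalise the remaining surd.

(-24*√1001 + 30*√22 + 126*√14 + 138*√13)/703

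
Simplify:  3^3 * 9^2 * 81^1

3^11

3^3 = 3^3; 9^2 = 3^4; 81^1 = 3^4
Combine exponents: 3^11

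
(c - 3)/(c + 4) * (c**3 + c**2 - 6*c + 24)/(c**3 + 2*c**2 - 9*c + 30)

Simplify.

(c - 3)/(c + 5)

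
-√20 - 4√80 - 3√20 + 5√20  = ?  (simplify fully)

-14*√5

√20 = 2*√5; 4√80 = 16*√5; 3√20 = 6*√5; 5√20 = 10*√5
Combine: (-2 - 16 - 6 + 10)·√5 = -14*√5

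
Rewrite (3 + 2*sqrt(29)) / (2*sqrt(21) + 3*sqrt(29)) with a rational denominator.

(-4*sqrt(609) - 6*sqrt(21) + 9*sqrt(29) + 174)/177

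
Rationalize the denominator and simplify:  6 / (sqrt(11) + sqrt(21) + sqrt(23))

Group as (sqrt(11) + sqrt(23)) + sqrt(21); multiply by (sqrt(11) + sqrt(23)) - sqrt(21), then rationalise the remaining surd.

(-4*sqrt(5313) + 18*sqrt(23) + 26*sqrt(21) + 66*sqrt(11))/281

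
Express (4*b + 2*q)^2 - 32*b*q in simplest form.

Expanding gives 16*b^2 - 16*b*q + 4*q^2, a perfect square.

4*(2*b - q)^2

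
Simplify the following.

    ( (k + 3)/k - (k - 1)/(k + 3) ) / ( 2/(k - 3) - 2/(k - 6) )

Numerator: (k + 3)/k - (k - 1)/(k + 3) = (7*k + 9)/(k² + 3*k)
Denominator: 2/(k - 3) - 2/(k - 6) = -6/(k² - 9*k + 18)
Divide: ((7*k + 9)/(k² + 3*k)) · (-k²/6 + 3*k/2 - 3) = (-7*k³ + 54*k² - 45*k - 162)/(6*k² + 18*k)

(-7*k³ + 54*k² - 45*k - 162)/(6*k² + 18*k)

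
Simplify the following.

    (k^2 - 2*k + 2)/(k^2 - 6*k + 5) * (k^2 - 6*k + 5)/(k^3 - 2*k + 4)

Factor: k^2 - 6*k + 5 = (k - 1)*(k - 5);  k^2 - 6*k + 5 = (k - 5)*(k - 1);  k^3 - 2*k + 4 = (k + 2)*(k^2 - 2*k + 2)
Cancel the common factors (k^2 - 2*k + 2), (k - 1), (k - 5).

1/(k + 2)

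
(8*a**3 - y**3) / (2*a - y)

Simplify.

Apply the difference-of-cubes factorisation and cancel (2*a - y).

4*a**2 + 2*a*y + y**2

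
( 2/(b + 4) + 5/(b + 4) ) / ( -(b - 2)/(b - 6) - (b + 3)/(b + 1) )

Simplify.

Numerator: 2/(b + 4) + 5/(b + 4) = 7/(b + 4)
Denominator: -(b - 2)/(b - 6) - (b + 3)/(b + 1) = (-2*b**2 + 4*b + 20)/(b**2 - 5*b - 6)
Divide: (7/(b + 4)) · ((b**2 - 5*b - 6)/(-2*b**2 + 4*b + 20)) = (-7*b**2 + 35*b + 42)/(2*b**3 + 4*b**2 - 36*b - 80)

(-7*b**2 + 35*b + 42)/(2*b**3 + 4*b**2 - 36*b - 80)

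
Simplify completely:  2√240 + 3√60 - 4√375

-6*√15

2√240 = 8*√15; 3√60 = 6*√15; 4√375 = 20*√15
Combine: (8 + 6 - 20)·√15 = -6*√15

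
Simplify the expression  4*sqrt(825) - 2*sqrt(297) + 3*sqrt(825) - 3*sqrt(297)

20*sqrt(33)

4*sqrt(825) = 20*sqrt(33); 2*sqrt(297) = 6*sqrt(33); 3*sqrt(825) = 15*sqrt(33); 3*sqrt(297) = 9*sqrt(33)
Combine: (20 - 6 + 15 - 9)·sqrt(33) = 20*sqrt(33)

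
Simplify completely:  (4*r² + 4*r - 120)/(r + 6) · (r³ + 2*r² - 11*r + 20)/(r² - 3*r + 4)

4*r² - 100

Factor: 4*r² + 4*r - 120 = 4·(r + 6)·(r - 5);  r³ + 2*r² - 11*r + 20 = (r + 5)·(r² - 3*r + 4)
Cancel the common factors (r² - 3*r + 4), (r + 6).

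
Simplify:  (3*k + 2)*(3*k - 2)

Difference of squares with P = 3*k, Q = 2.

9*k**2 - 4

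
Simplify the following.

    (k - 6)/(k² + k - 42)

1/(k + 7)

Factor: k² + k - 42 = (k - 6)·(k + 7)
Cancel the common factor (k - 6).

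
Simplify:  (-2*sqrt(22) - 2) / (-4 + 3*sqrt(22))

(-10 - sqrt(22))/13

Multiply numerator and denominator by -3*sqrt(22) - 4.
Denominator becomes -182; numerator becomes 14*sqrt(22) + 140.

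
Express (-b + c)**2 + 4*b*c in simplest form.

(b + c)**2

After expansion: b**2 + 2*b*c + c**2 — a perfect-square trinomial.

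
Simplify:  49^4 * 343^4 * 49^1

49^4 = 7^8; 343^4 = 7^12; 49^1 = 7^2
Combine exponents: 7^22

7^22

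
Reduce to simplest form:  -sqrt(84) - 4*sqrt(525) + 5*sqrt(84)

-12*sqrt(21)

sqrt(84) = 2*sqrt(21); 4*sqrt(525) = 20*sqrt(21); 5*sqrt(84) = 10*sqrt(21)
Combine: (-2 - 20 + 10)·sqrt(21) = -12*sqrt(21)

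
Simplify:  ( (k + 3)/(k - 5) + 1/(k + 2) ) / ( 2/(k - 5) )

Numerator: (k + 3)/(k - 5) + 1/(k + 2) = (k^2 + 6*k + 1)/(k^2 - 3*k - 10)
Denominator: 2/(k - 5) = 2/(k - 5)
Divide: ((k^2 + 6*k + 1)/(k^2 - 3*k - 10)) · (k/2 - 5/2) = (k^2 + 6*k + 1)/(2*k + 4)

(k^2 + 6*k + 1)/(2*k + 4)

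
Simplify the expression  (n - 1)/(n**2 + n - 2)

Factor: n**2 + n - 2 = (n + 2)*(n - 1)
Cancel the common factor (n - 1).

1/(n + 2)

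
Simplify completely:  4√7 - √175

-√7

4√7 = 4*√7; √175 = 5*√7
Combine: (4 - 5)·√7 = -√7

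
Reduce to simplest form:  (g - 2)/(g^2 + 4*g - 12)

1/(g + 6)

Factor: g^2 + 4*g - 12 = (g - 2)*(g + 6)
Cancel the common factor (g - 2).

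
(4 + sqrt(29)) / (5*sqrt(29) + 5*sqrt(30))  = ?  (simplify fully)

(-29 - 4*sqrt(29) + 4*sqrt(30) + sqrt(870))/5

Multiply numerator and denominator by -5*sqrt(30) + 5*sqrt(29).
Denominator becomes -25; numerator becomes -5*sqrt(870) - 20*sqrt(30) + 20*sqrt(29) + 145.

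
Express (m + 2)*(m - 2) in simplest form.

Difference of squares with P = m, Q = 2.

m^2 - 4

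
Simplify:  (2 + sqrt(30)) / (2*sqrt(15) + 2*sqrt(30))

(-15*sqrt(2) - 2*sqrt(15) + 2*sqrt(30) + 30)/30

Multiply numerator and denominator by -2*sqrt(15) + 2*sqrt(30).
Denominator becomes 60; numerator becomes -30*sqrt(2) - 4*sqrt(15) + 4*sqrt(30) + 60.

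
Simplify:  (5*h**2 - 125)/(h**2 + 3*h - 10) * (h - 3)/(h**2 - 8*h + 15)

5/(h - 2)

Factor: 5*h**2 - 125 = 5*(h + 5)*(h - 5);  h**2 + 3*h - 10 = (h - 2)*(h + 5);  h**2 - 8*h + 15 = (h - 3)*(h - 5)
Cancel the common factors (h - 3), (h + 5), (h - 5).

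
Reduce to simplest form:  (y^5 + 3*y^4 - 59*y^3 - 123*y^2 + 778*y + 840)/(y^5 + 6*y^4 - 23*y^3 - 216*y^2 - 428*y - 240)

Factor: y^5 + 3*y^4 - 59*y^3 - 123*y^2 + 778*y + 840 = (y + 1)*(y - 6)*(y - 4)*(y + 5)*(y + 7);  y^5 + 6*y^4 - 23*y^3 - 216*y^2 - 428*y - 240 = (y + 1)*(y - 6)*(y + 5)*(y + 2)*(y + 4)
Cancel the common factors (y + 5), (y - 6), (y + 1).

(y^2 + 3*y - 28)/(y^2 + 6*y + 8)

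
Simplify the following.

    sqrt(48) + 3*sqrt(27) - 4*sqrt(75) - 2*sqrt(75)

sqrt(48) = 4*sqrt(3); 3*sqrt(27) = 9*sqrt(3); 4*sqrt(75) = 20*sqrt(3); 2*sqrt(75) = 10*sqrt(3)
Combine: (4 + 9 - 20 - 10)·sqrt(3) = -17*sqrt(3)

-17*sqrt(3)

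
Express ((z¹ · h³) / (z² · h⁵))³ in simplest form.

Inside the bracket: (z^-1) · (h^-2)
Raise to the power 3: (z^-3) · (h^-6)

1/(h⁶*z³)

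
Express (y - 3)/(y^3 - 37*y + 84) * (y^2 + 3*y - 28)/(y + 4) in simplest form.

Factor: y^3 - 37*y + 84 = (y - 4)*(y + 7)*(y - 3);  y^2 + 3*y - 28 = (y - 4)*(y + 7)
Cancel the common factors (y + 7), (y - 4), (y - 3).

1/(y + 4)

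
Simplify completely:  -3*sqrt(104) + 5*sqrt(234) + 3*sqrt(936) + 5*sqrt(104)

37*sqrt(26)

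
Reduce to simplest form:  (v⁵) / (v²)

v³

Quotient: v³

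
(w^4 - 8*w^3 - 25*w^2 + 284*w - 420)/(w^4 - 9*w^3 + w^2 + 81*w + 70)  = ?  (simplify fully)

Factor: w^4 - 8*w^3 - 25*w^2 + 284*w - 420 = (w - 7)*(w + 6)*(w - 5)*(w - 2);  w^4 - 9*w^3 + w^2 + 81*w + 70 = (w - 7)*(w + 2)*(w + 1)*(w - 5)
Cancel the common factors (w - 7), (w - 5).

(w^2 + 4*w - 12)/(w^2 + 3*w + 2)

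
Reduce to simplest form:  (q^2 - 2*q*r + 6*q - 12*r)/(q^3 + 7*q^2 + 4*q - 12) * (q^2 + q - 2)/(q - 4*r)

(q - 2*r)/(q - 4*r)

Factor: q^2 - 2*q*r + 6*q - 12*r = (q - 2*r)*(q + 6);  q^3 + 7*q^2 + 4*q - 12 = (q + 2)*(q - 1)*(q + 6);  q^2 + q - 2 = (q - 1)*(q + 2)
Cancel the common factors (q - 1), (q + 6), (q + 2).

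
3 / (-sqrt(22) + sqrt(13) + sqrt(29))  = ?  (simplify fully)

(-30*sqrt(22) + 9*sqrt(29) + 57*sqrt(13) + 3*sqrt(8294))/554

Group as (sqrt(13) + sqrt(29)) - sqrt(22); multiply by (sqrt(13) + sqrt(29)) + sqrt(22), then rationalise the remaining surd.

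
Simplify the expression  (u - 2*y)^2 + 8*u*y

(u + 2*y)^2

Expanding gives u^2 + 4*u*y + 4*y^2, a perfect square.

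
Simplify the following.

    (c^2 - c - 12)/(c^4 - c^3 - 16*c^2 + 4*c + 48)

1/(c^2 - 4)

Factor: c^2 - c - 12 = (c + 3)*(c - 4);  c^4 - c^3 - 16*c^2 + 4*c + 48 = (c + 2)*(c - 2)*(c + 3)*(c - 4)
Cancel the common factors (c + 3), (c - 4).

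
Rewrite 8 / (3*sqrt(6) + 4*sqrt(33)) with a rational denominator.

(-12*sqrt(6) + 16*sqrt(33))/237

Multiply numerator and denominator by -3*sqrt(6) + 4*sqrt(33).
Denominator becomes 474; numerator becomes -24*sqrt(6) + 32*sqrt(33).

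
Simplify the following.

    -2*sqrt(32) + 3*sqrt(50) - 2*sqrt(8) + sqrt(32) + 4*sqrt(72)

31*sqrt(2)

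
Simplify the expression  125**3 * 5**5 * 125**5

125**3 = 5**9; 5**5 = 5**5; 125**5 = 5**15
Combine exponents: 5**29

5**29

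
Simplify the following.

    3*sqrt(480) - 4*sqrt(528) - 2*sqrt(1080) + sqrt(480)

-16*sqrt(33) + 4*sqrt(30)

3*sqrt(480) = 12*sqrt(30); 4*sqrt(528) = 16*sqrt(33); 2*sqrt(1080) = 12*sqrt(30); sqrt(480) = 4*sqrt(30)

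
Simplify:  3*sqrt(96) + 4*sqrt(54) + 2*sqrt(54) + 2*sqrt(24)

3*sqrt(96) = 12*sqrt(6); 4*sqrt(54) = 12*sqrt(6); 2*sqrt(54) = 6*sqrt(6); 2*sqrt(24) = 4*sqrt(6)
Combine: (12 + 12 + 6 + 4)·sqrt(6) = 34*sqrt(6)

34*sqrt(6)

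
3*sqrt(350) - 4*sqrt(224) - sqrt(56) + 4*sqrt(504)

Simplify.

3*sqrt(350) = 15*sqrt(14); 4*sqrt(224) = 16*sqrt(14); sqrt(56) = 2*sqrt(14); 4*sqrt(504) = 24*sqrt(14)
Combine: (15 - 16 - 2 + 24)·sqrt(14) = 21*sqrt(14)

21*sqrt(14)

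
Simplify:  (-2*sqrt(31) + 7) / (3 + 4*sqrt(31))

(-269 + 34*sqrt(31))/487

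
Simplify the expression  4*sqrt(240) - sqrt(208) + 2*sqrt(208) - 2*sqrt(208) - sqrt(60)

-4*sqrt(13) + 14*sqrt(15)

4*sqrt(240) = 16*sqrt(15); sqrt(208) = 4*sqrt(13); 2*sqrt(208) = 8*sqrt(13); 2*sqrt(208) = 8*sqrt(13); sqrt(60) = 2*sqrt(15)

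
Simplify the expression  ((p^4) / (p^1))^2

p^6

Inside the bracket: p^3
Raise to the power 2: p^6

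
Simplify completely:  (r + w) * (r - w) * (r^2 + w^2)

(r+w)(r-w) = r^2 - w^2; continue pairing.

r^4 - w^4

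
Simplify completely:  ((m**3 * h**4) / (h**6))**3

Inside the bracket: m**3 * (h**-2)
Raise to the power 3: m**9 * (h**-6)

m**9/h**6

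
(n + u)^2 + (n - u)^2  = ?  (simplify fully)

2*n^2 + 2*u^2

Binomially expand both and collect terms in n, u.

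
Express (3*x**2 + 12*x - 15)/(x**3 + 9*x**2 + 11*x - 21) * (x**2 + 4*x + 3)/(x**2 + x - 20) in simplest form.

(3*x + 3)/(x**2 + 3*x - 28)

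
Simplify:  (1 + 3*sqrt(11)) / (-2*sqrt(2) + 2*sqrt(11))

Multiply numerator and denominator by 2*sqrt(2) + 2*sqrt(11).
Denominator becomes 36; numerator becomes 2*sqrt(2) + 2*sqrt(11) + 6*sqrt(22) + 66.

(sqrt(2) + sqrt(11) + 3*sqrt(22) + 33)/18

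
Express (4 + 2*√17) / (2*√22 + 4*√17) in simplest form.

Multiply numerator and denominator by -2*√22 + 4*√17.
Denominator becomes 184; numerator becomes -4*√374 - 8*√22 + 16*√17 + 136.

(-√374 - 2*√22 + 4*√17 + 34)/46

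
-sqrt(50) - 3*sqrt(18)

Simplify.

-14*sqrt(2)

sqrt(50) = 5*sqrt(2); 3*sqrt(18) = 9*sqrt(2)
Combine: (-5 - 9)·sqrt(2) = -14*sqrt(2)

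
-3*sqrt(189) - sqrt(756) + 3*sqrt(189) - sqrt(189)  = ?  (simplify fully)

-9*sqrt(21)

3*sqrt(189) = 9*sqrt(21); sqrt(756) = 6*sqrt(21); 3*sqrt(189) = 9*sqrt(21); sqrt(189) = 3*sqrt(21)
Combine: (-9 - 6 + 9 - 3)·sqrt(21) = -9*sqrt(21)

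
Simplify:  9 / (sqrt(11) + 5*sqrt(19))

Multiply numerator and denominator by -sqrt(11) + 5*sqrt(19).
Denominator becomes 464; numerator becomes -9*sqrt(11) + 45*sqrt(19).

(-9*sqrt(11) + 45*sqrt(19))/464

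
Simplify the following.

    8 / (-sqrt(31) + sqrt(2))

Multiply numerator and denominator by sqrt(2) + sqrt(31).
Denominator becomes -29; numerator becomes 8*sqrt(2) + 8*sqrt(31).

(-8*sqrt(31) - 8*sqrt(2))/29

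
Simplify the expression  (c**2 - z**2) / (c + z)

c - z

Factor c**2 - z**2 and cancel (c + z).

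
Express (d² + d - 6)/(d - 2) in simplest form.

d + 3

Factor: d² + d - 6 = (d - 2)·(d + 3)
Cancel the common factor (d - 2).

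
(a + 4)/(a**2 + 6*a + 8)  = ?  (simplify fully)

Factor: a**2 + 6*a + 8 = (a + 2)*(a + 4)
Cancel the common factor (a + 4).

1/(a + 2)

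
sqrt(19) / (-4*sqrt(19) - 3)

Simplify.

(-76 + 3*sqrt(19))/295

Multiply numerator and denominator by -3 + 4*sqrt(19).
Denominator becomes -295; numerator becomes -3*sqrt(19) + 76.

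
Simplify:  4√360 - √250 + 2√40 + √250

28*√10

4√360 = 24*√10; √250 = 5*√10; 2√40 = 4*√10; √250 = 5*√10
Combine: (24 - 5 + 4 + 5)·√10 = 28*√10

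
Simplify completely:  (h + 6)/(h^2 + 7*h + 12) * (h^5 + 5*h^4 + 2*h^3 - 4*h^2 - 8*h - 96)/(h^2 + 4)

h^2 + 4*h - 12

Factor: h^2 + 7*h + 12 = (h + 3)*(h + 4);  h^5 + 5*h^4 + 2*h^3 - 4*h^2 - 8*h - 96 = (h + 4)*(h^2 + 4)*(h + 3)*(h - 2)
Cancel the common factors (h^2 + 4), (h + 4), (h + 3).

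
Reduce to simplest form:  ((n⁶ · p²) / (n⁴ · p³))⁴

Inside the bracket: n² · (p^-1)
Raise to the power 4: n⁸ · (p^-4)

n⁸/p⁴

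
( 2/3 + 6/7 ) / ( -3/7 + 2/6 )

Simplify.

-16

Numerator: 2/3 + 6/7 = 32/21
Denominator: -3/7 + 2/6 = -2/21
Divide: (32/21) · (-21/2) = -16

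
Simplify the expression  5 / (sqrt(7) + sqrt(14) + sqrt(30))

Group as (sqrt(7) + sqrt(14)) + sqrt(30); multiply by (sqrt(7) + sqrt(14)) - sqrt(30), then rationalise the remaining surd.

(-140*sqrt(15) - 45*sqrt(30) + 115*sqrt(14) + 185*sqrt(7))/311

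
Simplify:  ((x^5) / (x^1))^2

Inside the bracket: x^4
Raise to the power 2: x^8

x^8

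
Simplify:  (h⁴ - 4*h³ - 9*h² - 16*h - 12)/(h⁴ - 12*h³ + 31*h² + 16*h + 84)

(h + 1)/(h - 7)

Factor: h⁴ - 4*h³ - 9*h² - 16*h - 12 = (h - 6)·(h + 1)·(h² + h + 2);  h⁴ - 12*h³ + 31*h² + 16*h + 84 = (h - 7)·(h² + h + 2)·(h - 6)
Cancel the common factors (h² + h + 2), (h - 6).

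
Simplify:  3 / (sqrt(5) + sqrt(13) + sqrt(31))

(-6*sqrt(2015) - 39*sqrt(31) + 69*sqrt(13) + 117*sqrt(5))/91

Group as (sqrt(13) + sqrt(31)) + sqrt(5); multiply by (sqrt(13) + sqrt(31)) - sqrt(5), then rationalise the remaining surd.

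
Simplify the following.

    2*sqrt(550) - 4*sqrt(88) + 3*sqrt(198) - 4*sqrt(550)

2*sqrt(550) = 10*sqrt(22); 4*sqrt(88) = 8*sqrt(22); 3*sqrt(198) = 9*sqrt(22); 4*sqrt(550) = 20*sqrt(22)
Combine: (10 - 8 + 9 - 20)·sqrt(22) = -9*sqrt(22)

-9*sqrt(22)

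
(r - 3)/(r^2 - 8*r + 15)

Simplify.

Factor: r^2 - 8*r + 15 = (r - 5)*(r - 3)
Cancel the common factor (r - 3).

1/(r - 5)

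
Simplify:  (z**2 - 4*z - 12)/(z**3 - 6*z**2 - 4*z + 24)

Factor: z**2 - 4*z - 12 = (z + 2)*(z - 6);  z**3 - 6*z**2 - 4*z + 24 = (z - 6)*(z - 2)*(z + 2)
Cancel the common factors (z - 6), (z + 2).

1/(z - 2)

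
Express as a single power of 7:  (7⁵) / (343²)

7^(-1)

7⁵ = 7^5; 343² = 7^6
Combine exponents: 7^(-1)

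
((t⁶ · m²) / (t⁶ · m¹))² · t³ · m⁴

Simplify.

m⁶*t³

Inside the bracket: m¹
Raise to the power 2: m²
Multiply by t³ · m⁴: add exponents.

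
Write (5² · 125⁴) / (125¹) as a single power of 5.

5^11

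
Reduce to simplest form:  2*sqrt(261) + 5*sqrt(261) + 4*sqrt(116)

2*sqrt(261) = 6*sqrt(29); 5*sqrt(261) = 15*sqrt(29); 4*sqrt(116) = 8*sqrt(29)
Combine: (6 + 15 + 8)·sqrt(29) = 29*sqrt(29)

29*sqrt(29)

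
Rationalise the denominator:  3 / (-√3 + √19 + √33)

(-147*√3 - 33*√33 + 51*√19 + 18*√209)/107

Group as (√19 + √33) - √3; multiply by (√19 + √33) + √3, then rationalise the remaining surd.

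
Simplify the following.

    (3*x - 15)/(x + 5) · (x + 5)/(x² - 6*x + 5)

3/(x - 1)

Factor: 3*x - 15 = 3·(x - 5);  x² - 6*x + 5 = (x - 5)·(x - 1)
Cancel the common factors (x + 5), (x - 5).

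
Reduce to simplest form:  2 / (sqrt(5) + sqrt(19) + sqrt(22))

(-sqrt(2090) + sqrt(22) + 4*sqrt(19) + 18*sqrt(5))/94

Group as (sqrt(5) + sqrt(19)) + sqrt(22); multiply by (sqrt(5) + sqrt(19)) - sqrt(22), then rationalise the remaining surd.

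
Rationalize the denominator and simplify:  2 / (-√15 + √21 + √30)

(-6*√15 + √30 + 4*√21 + 5*√42)/102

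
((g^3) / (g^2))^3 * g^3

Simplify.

g^6

Inside the bracket: g^1
Raise to the power 3: g^3
Multiply by g^3: add exponents.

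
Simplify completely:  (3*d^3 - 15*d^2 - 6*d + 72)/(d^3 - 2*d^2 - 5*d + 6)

(3*d - 12)/(d - 1)

Factor: 3*d^3 - 15*d^2 - 6*d + 72 = 3*(d + 2)*(d - 3)*(d - 4);  d^3 - 2*d^2 - 5*d + 6 = (d + 2)*(d - 3)*(d - 1)
Cancel the common factors (d - 3), (d + 2).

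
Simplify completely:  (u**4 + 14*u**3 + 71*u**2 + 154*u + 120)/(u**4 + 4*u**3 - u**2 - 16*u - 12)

Factor: u**4 + 14*u**3 + 71*u**2 + 154*u + 120 = (u + 3)*(u + 2)*(u + 5)*(u + 4);  u**4 + 4*u**3 - u**2 - 16*u - 12 = (u - 2)*(u + 1)*(u + 2)*(u + 3)
Cancel the common factors (u + 2), (u + 3).

(u**2 + 9*u + 20)/(u**2 - u - 2)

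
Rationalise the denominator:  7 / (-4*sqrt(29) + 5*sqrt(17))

(-28*sqrt(29) - 35*sqrt(17))/39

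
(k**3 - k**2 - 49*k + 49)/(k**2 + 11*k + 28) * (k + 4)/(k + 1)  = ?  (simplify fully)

(k**2 - 8*k + 7)/(k + 1)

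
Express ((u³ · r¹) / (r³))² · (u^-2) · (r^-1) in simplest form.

u⁴/r⁵

Inside the bracket: u³ · (r^-2)
Raise to the power 2: u⁶ · (r^-4)
Multiply by (u^-2) · (r^-1): add exponents.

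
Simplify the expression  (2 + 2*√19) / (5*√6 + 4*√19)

(-5*√114 - 5*√6 + 4*√19 + 76)/77

Multiply numerator and denominator by -5*√6 + 4*√19.
Denominator becomes 154; numerator becomes -10*√114 - 10*√6 + 8*√19 + 152.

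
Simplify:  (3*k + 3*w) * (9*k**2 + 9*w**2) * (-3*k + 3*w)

-81*k**4 + 81*w**4

((3*w)+(3*k))((3*w)-(3*k)) = -9*k**2 + 9*w**2; continue pairing.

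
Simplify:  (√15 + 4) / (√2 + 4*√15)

(-4*√2 - √30 + 60 + 16*√15)/238

Multiply numerator and denominator by -√2 + 4*√15.
Denominator becomes 238; numerator becomes -4*√2 - √30 + 60 + 16*√15.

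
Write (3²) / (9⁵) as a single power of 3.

3² = 3^2; 9⁵ = 3^10
Combine exponents: 3^(-8)

3^(-8)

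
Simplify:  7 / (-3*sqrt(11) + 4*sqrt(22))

(21*sqrt(11) + 28*sqrt(22))/253

Multiply numerator and denominator by 3*sqrt(11) + 4*sqrt(22).
Denominator becomes 253; numerator becomes 21*sqrt(11) + 28*sqrt(22).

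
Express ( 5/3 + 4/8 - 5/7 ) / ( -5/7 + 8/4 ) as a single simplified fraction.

61/54

Numerator: 5/3 + 4/8 - 5/7 = 61/42
Denominator: -5/7 + 8/4 = 9/7
Divide: (61/42) · (7/9) = 61/54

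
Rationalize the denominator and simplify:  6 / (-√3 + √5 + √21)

(-114*√5 - 36*√35 + 138*√3 + 78*√21)/109

Group as (√5 + √21) - √3; multiply by (√5 + √21) + √3, then rationalise the remaining surd.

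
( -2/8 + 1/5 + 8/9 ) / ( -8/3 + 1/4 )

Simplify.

Numerator: -2/8 + 1/5 + 8/9 = 151/180
Denominator: -8/3 + 1/4 = -29/12
Divide: (151/180) · (-12/29) = -151/435

-151/435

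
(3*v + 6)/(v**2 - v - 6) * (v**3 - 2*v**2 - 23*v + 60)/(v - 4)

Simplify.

Factor: 3*v + 6 = 3*(v + 2);  v**2 - v - 6 = (v - 3)*(v + 2);  v**3 - 2*v**2 - 23*v + 60 = (v + 5)*(v - 4)*(v - 3)
Cancel the common factors (v - 4), (v - 3), (v + 2).

3*v + 15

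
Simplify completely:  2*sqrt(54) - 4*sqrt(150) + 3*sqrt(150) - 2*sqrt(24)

2*sqrt(54) = 6*sqrt(6); 4*sqrt(150) = 20*sqrt(6); 3*sqrt(150) = 15*sqrt(6); 2*sqrt(24) = 4*sqrt(6)
Combine: (6 - 20 + 15 - 4)·sqrt(6) = -3*sqrt(6)

-3*sqrt(6)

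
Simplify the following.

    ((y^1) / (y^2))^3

Inside the bracket: (y^-1)
Raise to the power 3: (y^-3)

y^(-3)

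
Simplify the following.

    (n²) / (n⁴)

Quotient: (n^-2)

n^(-2)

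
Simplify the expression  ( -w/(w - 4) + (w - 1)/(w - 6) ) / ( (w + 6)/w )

(w² + 4*w)/(w³ - 4*w² - 36*w + 144)

Numerator: -w/(w - 4) + (w - 1)/(w - 6) = (w + 4)/(w² - 10*w + 24)
Denominator: (w + 6)/w = (w + 6)/w
Divide: ((w + 4)/(w² - 10*w + 24)) · (w/(w + 6)) = (w² + 4*w)/(w³ - 4*w² - 36*w + 144)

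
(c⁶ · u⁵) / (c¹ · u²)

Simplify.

c⁵*u³

Quotient: c⁵ · u³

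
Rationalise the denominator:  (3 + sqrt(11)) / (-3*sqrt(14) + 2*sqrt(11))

Multiply numerator and denominator by 2*sqrt(11) + 3*sqrt(14).
Denominator becomes -82; numerator becomes 6*sqrt(11) + 22 + 9*sqrt(14) + 3*sqrt(154).

(-3*sqrt(154) - 9*sqrt(14) - 22 - 6*sqrt(11))/82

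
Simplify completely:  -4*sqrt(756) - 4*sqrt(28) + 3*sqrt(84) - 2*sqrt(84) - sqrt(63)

-22*sqrt(21) - 11*sqrt(7)

4*sqrt(756) = 24*sqrt(21); 4*sqrt(28) = 8*sqrt(7); 3*sqrt(84) = 6*sqrt(21); 2*sqrt(84) = 4*sqrt(21); sqrt(63) = 3*sqrt(7)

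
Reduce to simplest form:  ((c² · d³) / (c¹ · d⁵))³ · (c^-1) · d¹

Inside the bracket: c¹ · (d^-2)
Raise to the power 3: c³ · (d^-6)
Multiply by (c^-1) · d¹: add exponents.

c²/d⁵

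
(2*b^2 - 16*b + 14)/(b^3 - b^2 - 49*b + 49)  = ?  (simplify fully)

2/(b + 7)

Factor: 2*b^2 - 16*b + 14 = 2*(b - 7)*(b - 1);  b^3 - b^2 - 49*b + 49 = (b - 1)*(b - 7)*(b + 7)
Cancel the common factors (b - 1), (b - 7).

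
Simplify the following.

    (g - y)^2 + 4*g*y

Expand the square and combine the 4*g*y term.

(g + y)^2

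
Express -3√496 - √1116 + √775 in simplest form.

-13*√31

3√496 = 12*√31; √1116 = 6*√31; √775 = 5*√31
Combine: (-12 - 6 + 5)·√31 = -13*√31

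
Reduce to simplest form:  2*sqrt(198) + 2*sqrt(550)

2*sqrt(198) = 6*sqrt(22); 2*sqrt(550) = 10*sqrt(22)
Combine: (6 + 10)·sqrt(22) = 16*sqrt(22)

16*sqrt(22)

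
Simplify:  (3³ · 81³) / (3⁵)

3^10

3³ = 3^3; 81³ = 3^12; 3⁵ = 3^5
Combine exponents: 3^10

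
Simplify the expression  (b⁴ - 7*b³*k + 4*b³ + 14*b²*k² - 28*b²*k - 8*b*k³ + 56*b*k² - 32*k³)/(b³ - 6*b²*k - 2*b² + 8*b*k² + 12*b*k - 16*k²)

(b² - b*k + 4*b - 4*k)/(b - 2)

Factor: b⁴ - 7*b³*k + 4*b³ + 14*b²*k² - 28*b²*k - 8*b*k³ + 56*b*k² - 32*k³ = (b - k)·(b + 4)·(b - 4*k)·(b - 2*k);  b³ - 6*b²*k - 2*b² + 8*b*k² + 12*b*k - 16*k² = (b - 2*k)·(b - 4*k)·(b - 2)
Cancel the common factors (b - 4*k), (b - 2*k).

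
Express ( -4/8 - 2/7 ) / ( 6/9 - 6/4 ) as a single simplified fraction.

33/35

Numerator: -4/8 - 2/7 = -11/14
Denominator: 6/9 - 6/4 = -5/6
Divide: (-11/14) · (-6/5) = 33/35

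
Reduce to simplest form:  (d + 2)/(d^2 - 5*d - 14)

1/(d - 7)

Factor: d^2 - 5*d - 14 = (d + 2)*(d - 7)
Cancel the common factor (d + 2).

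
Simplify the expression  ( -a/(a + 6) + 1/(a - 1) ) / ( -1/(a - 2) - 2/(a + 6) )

Numerator: -a/(a + 6) + 1/(a - 1) = (-a^2 + 2*a + 6)/(a^2 + 5*a - 6)
Denominator: -1/(a - 2) - 2/(a + 6) = (-3*a - 2)/(a^2 + 4*a - 12)
Divide: ((-a^2 + 2*a + 6)/(a^2 + 5*a - 6)) · ((a^2 + 4*a - 12)/(-3*a - 2)) = (a^3 - 4*a^2 - 2*a + 12)/(3*a^2 - a - 2)

(a^3 - 4*a^2 - 2*a + 12)/(3*a^2 - a - 2)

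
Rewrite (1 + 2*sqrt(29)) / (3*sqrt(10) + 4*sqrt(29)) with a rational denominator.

Multiply numerator and denominator by -3*sqrt(10) + 4*sqrt(29).
Denominator becomes 374; numerator becomes -6*sqrt(290) - 3*sqrt(10) + 4*sqrt(29) + 232.

(-6*sqrt(290) - 3*sqrt(10) + 4*sqrt(29) + 232)/374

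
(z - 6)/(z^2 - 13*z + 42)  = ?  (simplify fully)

Factor: z^2 - 13*z + 42 = (z - 7)*(z - 6)
Cancel the common factor (z - 6).

1/(z - 7)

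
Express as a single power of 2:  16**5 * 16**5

16**5 = 2**20; 16**5 = 2**20
Combine exponents: 2**40

2**40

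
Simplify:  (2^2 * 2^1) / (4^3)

2^2 = 2^2; 2^1 = 2^1; 4^3 = 2^6
Combine exponents: 2^(-3)

2^(-3)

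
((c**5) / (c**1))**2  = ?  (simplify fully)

Inside the bracket: c**4
Raise to the power 2: c**8

c**8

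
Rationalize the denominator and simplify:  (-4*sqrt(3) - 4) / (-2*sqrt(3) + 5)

(-28*sqrt(3) - 44)/13

Multiply numerator and denominator by 2*sqrt(3) + 5.
Denominator becomes 13; numerator becomes -28*sqrt(3) - 44.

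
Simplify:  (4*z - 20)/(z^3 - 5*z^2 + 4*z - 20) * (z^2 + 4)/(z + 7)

Factor: 4*z - 20 = 4*(z - 5);  z^3 - 5*z^2 + 4*z - 20 = (z - 5)*(z^2 + 4)
Cancel the common factors (z^2 + 4), (z - 5).

4/(z + 7)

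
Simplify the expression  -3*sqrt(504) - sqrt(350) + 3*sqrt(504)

3*sqrt(504) = 18*sqrt(14); sqrt(350) = 5*sqrt(14); 3*sqrt(504) = 18*sqrt(14)
Combine: (-18 - 5 + 18)·sqrt(14) = -5*sqrt(14)

-5*sqrt(14)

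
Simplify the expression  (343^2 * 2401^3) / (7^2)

7^16

343^2 = 7^6; 2401^3 = 7^12; 7^2 = 7^2
Combine exponents: 7^16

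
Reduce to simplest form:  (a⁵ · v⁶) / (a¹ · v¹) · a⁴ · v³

a⁸*v⁸

Quotient: a⁴ · v⁵
Multiply by a⁴ · v³: add exponents.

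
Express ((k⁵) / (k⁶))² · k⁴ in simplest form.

k²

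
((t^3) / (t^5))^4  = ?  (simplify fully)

Inside the bracket: (t^-2)
Raise to the power 4: (t^-8)

t^(-8)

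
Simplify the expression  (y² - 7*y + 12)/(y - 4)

y - 3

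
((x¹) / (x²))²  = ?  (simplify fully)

x^(-2)

Inside the bracket: (x^-1)
Raise to the power 2: (x^-2)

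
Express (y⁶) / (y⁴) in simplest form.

Quotient: y²

y²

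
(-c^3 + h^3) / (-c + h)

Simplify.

c^2 + c*h + h^2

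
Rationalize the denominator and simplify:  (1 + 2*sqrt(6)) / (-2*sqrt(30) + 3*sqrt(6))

(-24*sqrt(5) - 36 - 2*sqrt(30) - 3*sqrt(6))/66

Multiply numerator and denominator by 3*sqrt(6) + 2*sqrt(30).
Denominator becomes -66; numerator becomes 3*sqrt(6) + 2*sqrt(30) + 36 + 24*sqrt(5).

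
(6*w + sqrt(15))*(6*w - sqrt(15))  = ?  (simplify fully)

36*w**2 - 15

Difference of squares with P = 6*w, Q = sqrt(15).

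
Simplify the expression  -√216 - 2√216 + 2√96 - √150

-15*√6

√216 = 6*√6; 2√216 = 12*√6; 2√96 = 8*√6; √150 = 5*√6
Combine: (-6 - 12 + 8 - 5)·√6 = -15*√6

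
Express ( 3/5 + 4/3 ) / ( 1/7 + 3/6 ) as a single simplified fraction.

Numerator: 3/5 + 4/3 = 29/15
Denominator: 1/7 + 3/6 = 9/14
Divide: (29/15) · (14/9) = 406/135

406/135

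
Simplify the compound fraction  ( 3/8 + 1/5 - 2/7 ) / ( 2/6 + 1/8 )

243/385

Numerator: 3/8 + 1/5 - 2/7 = 81/280
Denominator: 2/6 + 1/8 = 11/24
Divide: (81/280) · (24/11) = 243/385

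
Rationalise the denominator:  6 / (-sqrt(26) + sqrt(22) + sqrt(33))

Group as (sqrt(22) + sqrt(33)) - sqrt(26); multiply by (sqrt(22) + sqrt(33)) + sqrt(26), then rationalise the remaining surd.

(-174*sqrt(26) + 90*sqrt(33) + 222*sqrt(22) + 264*sqrt(39))/2063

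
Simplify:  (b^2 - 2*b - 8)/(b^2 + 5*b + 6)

Factor: b^2 - 2*b - 8 = (b + 2)*(b - 4);  b^2 + 5*b + 6 = (b + 3)*(b + 2)
Cancel the common factor (b + 2).

(b - 4)/(b + 3)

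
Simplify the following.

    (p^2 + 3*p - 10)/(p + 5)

Factor: p^2 + 3*p - 10 = (p - 2)*(p + 5)
Cancel the common factor (p + 5).

p - 2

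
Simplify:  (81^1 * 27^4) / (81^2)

81^1 = 3^4; 27^4 = 3^12; 81^2 = 3^8
Combine exponents: 3^8

3^8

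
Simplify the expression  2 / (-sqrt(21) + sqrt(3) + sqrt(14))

(2*sqrt(21) + 5*sqrt(14) + 16*sqrt(3) + 21*sqrt(2))/38

Group as (sqrt(3) + sqrt(14)) - sqrt(21); multiply by (sqrt(3) + sqrt(14)) + sqrt(21), then rationalise the remaining surd.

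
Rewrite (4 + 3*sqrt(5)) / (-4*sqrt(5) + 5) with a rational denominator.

Multiply numerator and denominator by 5 + 4*sqrt(5).
Denominator becomes -55; numerator becomes 31*sqrt(5) + 80.

(-80 - 31*sqrt(5))/55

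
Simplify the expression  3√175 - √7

3√175 = 15*√7; √7 = √7
Combine: (15 - 1)·√7 = 14*√7

14*√7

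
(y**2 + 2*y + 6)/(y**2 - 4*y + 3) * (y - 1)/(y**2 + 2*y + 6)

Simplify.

1/(y - 3)

Factor: y**2 - 4*y + 3 = (y - 3)*(y - 1)
Cancel the common factors (y**2 + 2*y + 6), (y - 1).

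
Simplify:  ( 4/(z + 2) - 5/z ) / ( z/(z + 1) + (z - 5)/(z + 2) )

(-z² - 11*z - 10)/(2*z³ - 2*z² - 5*z)

Numerator: 4/(z + 2) - 5/z = (-z - 10)/(z² + 2*z)
Denominator: z/(z + 1) + (z - 5)/(z + 2) = (2*z² - 2*z - 5)/(z² + 3*z + 2)
Divide: ((-z - 10)/(z² + 2*z)) · ((z² + 3*z + 2)/(2*z² - 2*z - 5)) = (-z² - 11*z - 10)/(2*z³ - 2*z² - 5*z)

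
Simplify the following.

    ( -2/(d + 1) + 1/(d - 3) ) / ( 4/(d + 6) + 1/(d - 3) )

Numerator: -2/(d + 1) + 1/(d - 3) = (-d + 7)/(d^2 - 2*d - 3)
Denominator: 4/(d + 6) + 1/(d - 3) = (5*d - 6)/(d^2 + 3*d - 18)
Divide: ((-d + 7)/(d^2 - 2*d - 3)) · ((d^2 + 3*d - 18)/(5*d - 6)) = (-d^2 + d + 42)/(5*d^2 - d - 6)

(-d^2 + d + 42)/(5*d^2 - d - 6)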